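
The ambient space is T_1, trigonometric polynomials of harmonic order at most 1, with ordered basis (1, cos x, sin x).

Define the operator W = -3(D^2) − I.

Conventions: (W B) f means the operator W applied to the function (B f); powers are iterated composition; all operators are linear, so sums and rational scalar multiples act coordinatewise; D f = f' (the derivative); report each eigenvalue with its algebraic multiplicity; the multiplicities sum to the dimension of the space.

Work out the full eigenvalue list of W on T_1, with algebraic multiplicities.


image of 1: -1
image of cos x: 2cos x
image of sin x: 2sin x
the matrix is diagonal; its diagonal is (-1, 2, 2)
for a triangular matrix the eigenvalues are the diagonal entries, with algebraic multiplicity their repetition count

λ = -1 (multiplicity 1), λ = 2 (multiplicity 2)


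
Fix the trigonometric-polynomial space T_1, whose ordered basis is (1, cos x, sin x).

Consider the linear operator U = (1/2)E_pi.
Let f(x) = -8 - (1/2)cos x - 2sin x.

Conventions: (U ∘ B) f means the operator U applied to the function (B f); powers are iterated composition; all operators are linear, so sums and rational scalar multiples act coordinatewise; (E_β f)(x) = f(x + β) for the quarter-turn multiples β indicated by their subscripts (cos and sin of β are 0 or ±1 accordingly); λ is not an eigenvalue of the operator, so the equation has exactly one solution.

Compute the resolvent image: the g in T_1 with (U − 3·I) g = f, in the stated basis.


the result is g(x) = 16/5 + (1/7)cos x + (4/7)sin x

write g with unknown coordinates in the stated basis and equate coefficients in (U − 3·I) g = f
solving from the highest basis element down gives g = 16/5 + (1/7)cos x + (4/7)sin x
check: U g = 8/5 - (1/14)cos x - (2/7)sin x
so U g − 3·g = -8 - (1/2)cos x - 2sin x = f ✓


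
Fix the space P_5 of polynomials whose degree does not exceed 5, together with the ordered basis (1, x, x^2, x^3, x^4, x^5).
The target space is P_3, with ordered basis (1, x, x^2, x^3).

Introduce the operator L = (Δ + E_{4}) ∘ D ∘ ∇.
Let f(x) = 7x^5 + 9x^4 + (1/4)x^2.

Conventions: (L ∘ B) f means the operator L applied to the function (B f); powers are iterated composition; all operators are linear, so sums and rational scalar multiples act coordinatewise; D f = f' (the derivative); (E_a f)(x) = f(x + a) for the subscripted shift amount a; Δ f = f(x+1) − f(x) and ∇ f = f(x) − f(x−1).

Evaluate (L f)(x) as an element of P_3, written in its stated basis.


g(x) = 140x^3 + 1998x^2 + 6152x + 15055/2

∇ f = 35x^4 - 34x^3 + 16x^2 + (3/2)x - 9/4
D ∇ f = 140x^3 - 102x^2 + 32x + 3/2
Δ D ∇ f = 420x^2 + 216x + 70
E_{4} D ∇ f = 140x^3 + 1578x^2 + 5936x + 14915/2
(Δ + E_{4}) D ∇ f = 140x^3 + 1998x^2 + 6152x + 15055/2


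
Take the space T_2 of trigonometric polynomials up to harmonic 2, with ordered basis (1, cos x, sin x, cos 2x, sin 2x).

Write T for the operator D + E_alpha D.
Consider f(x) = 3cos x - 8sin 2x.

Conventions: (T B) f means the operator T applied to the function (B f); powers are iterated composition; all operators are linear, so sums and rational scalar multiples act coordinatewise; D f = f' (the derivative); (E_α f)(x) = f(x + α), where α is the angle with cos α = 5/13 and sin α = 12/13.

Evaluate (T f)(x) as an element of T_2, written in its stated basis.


g(x) = -(36/13)cos x - (54/13)sin x - (800/169)cos 2x + (1920/169)sin 2x

D f = -3sin x - 16cos 2x
D f = -3sin x - 16cos 2x
E_alpha D f = -(36/13)cos x - (15/13)sin x + (1904/169)cos 2x + (1920/169)sin 2x
(D + E_alpha D) f = -(36/13)cos x - (54/13)sin x - (800/169)cos 2x + (1920/169)sin 2x


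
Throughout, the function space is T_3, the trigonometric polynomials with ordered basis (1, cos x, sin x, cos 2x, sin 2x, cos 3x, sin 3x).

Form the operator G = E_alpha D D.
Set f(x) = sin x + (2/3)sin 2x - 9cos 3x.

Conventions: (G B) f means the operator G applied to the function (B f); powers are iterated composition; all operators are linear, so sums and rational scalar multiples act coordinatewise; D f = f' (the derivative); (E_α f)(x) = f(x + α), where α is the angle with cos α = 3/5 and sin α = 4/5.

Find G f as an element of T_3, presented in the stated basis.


D f = cos x + (4/3)cos 2x + 27sin 3x
D D f = -sin x - (8/3)sin 2x + 81cos 3x
E_alpha D D f = -(4/5)cos x - (3/5)sin x - (64/25)cos 2x + (56/75)sin 2x - (9477/125)cos 3x - (3564/125)sin 3x

the image equals g(x) = -(4/5)cos x - (3/5)sin x - (64/25)cos 2x + (56/75)sin 2x - (9477/125)cos 3x - (3564/125)sin 3x


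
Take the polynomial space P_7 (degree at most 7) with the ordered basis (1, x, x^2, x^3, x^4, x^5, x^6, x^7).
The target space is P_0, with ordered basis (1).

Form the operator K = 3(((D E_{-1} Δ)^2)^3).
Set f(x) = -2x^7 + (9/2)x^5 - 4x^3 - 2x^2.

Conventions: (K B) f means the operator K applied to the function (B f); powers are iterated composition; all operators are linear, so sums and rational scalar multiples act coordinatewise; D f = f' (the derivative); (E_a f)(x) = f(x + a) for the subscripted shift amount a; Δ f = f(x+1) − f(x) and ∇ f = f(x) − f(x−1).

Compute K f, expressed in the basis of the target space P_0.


the image equals g(x) = 0

Δ f = -14x^6 - 42x^5 - (95/2)x^4 - 25x^3 - 9x^2 - (15/2)x - 7/2
E_{-1} Δ f = -14x^6 + 42x^5 - (95/2)x^4 + 25x^3 - 9x^2 - (1/2)x + 1/2
D E_{-1} Δ f = -84x^5 + 210x^4 - 190x^3 + 75x^2 - 18x - 1/2
Δ (D E_{-1} Δ) f = -420x^4 - 150x^2 - 7
E_{-1} Δ (D E_{-1} Δ) f = -420x^4 + 1680x^3 - 2670x^2 + 1980x - 577
D E_{-1} Δ (D E_{-1} Δ) f = -1680x^3 + 5040x^2 - 5340x + 1980
Δ (D E_{-1} Δ)^2 f = -5040x^2 + 5040x - 1980
E_{-1} Δ (D E_{-1} Δ)^2 f = -5040x^2 + 15120x - 12060
D E_{-1} Δ (D E_{-1} Δ)^2 f = -10080x + 15120
Δ (D E_{-1} Δ) (D E_{-1} Δ)^2 f = -10080
E_{-1} Δ (D E_{-1} Δ) (D E_{-1} Δ)^2 f = -10080
D E_{-1} Δ (D E_{-1} Δ) (D E_{-1} Δ)^2 f = 0
Δ (D E_{-1} Δ)^2 (D E_{-1} Δ)^2 f = 0
E_{-1} Δ (D E_{-1} Δ)^2 (D E_{-1} Δ)^2 f = 0
D E_{-1} Δ (D E_{-1} Δ)^2 (D E_{-1} Δ)^2 f = 0
Δ (D E_{-1} Δ) (D E_{-1} Δ)^2 (D E_{-1} Δ)^2 f = 0
E_{-1} Δ (D E_{-1} Δ) (D E_{-1} Δ)^2 (D E_{-1} Δ)^2 f = 0
D E_{-1} Δ (D E_{-1} Δ) (D E_{-1} Δ)^2 (D E_{-1} Δ)^2 f = 0
(3(((D E_{-1} Δ)^2)^3)) f = 0


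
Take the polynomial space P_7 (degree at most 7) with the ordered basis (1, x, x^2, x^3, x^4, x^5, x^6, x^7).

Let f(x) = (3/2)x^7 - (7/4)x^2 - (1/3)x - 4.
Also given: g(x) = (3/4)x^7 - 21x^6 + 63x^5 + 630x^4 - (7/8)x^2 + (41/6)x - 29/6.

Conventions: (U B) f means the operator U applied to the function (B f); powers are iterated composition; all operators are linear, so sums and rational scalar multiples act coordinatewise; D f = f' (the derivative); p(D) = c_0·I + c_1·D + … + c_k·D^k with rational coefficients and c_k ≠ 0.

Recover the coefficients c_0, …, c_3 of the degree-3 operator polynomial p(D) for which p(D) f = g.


p(D) = (1/2)·I − 2·D + D^2 + 2·D^3, i.e. c_0 = 1/2, c_1 = -2, c_2 = 1, c_3 = 2

D^0 f = (3/2)x^7 - (7/4)x^2 - (1/3)x - 4
D^1 f = (21/2)x^6 - (7/2)x - 1/3
D^2 f = 63x^5 - 7/2
D^3 f = 315x^4
matching coefficients of g against c_0 f + c_1 Df + … from the top degree down determines the c_i
solution: c_0 = 1/2, c_1 = -2, c_2 = 1, c_3 = 2


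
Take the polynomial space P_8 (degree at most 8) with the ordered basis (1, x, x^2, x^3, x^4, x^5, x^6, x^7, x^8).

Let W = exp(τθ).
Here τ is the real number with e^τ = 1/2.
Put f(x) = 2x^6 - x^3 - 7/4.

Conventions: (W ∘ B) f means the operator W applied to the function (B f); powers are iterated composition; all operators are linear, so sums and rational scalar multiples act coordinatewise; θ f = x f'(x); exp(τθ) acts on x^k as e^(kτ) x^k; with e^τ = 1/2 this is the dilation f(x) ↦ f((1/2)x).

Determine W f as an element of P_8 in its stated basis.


exp(τθ) x^k = e^(kτ) x^k; with e^τ = 1/2 this sends x^k to (1/2)^k x^k
x^3 ↦ 1/8 x^3
x^6 ↦ 1/64 x^6
applying this coordinatewise to f: exp(τθ) f = (1/32)x^6 - (1/8)x^3 - 7/4

the result is g(x) = (1/32)x^6 - (1/8)x^3 - 7/4


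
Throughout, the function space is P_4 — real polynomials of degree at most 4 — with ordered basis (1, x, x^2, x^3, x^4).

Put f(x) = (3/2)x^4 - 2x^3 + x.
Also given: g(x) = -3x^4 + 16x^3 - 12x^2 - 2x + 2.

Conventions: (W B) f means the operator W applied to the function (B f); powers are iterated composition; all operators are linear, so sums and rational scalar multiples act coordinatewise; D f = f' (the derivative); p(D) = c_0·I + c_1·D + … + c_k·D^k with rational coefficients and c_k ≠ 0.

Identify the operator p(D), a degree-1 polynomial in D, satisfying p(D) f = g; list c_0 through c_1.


p(D) = -2·I + 2·D, i.e. c_0 = -2, c_1 = 2

D^0 f = (3/2)x^4 - 2x^3 + x
D^1 f = 6x^3 - 6x^2 + 1
matching coefficients of g against c_0 f + c_1 Df + … from the top degree down determines the c_i
solution: c_0 = -2, c_1 = 2


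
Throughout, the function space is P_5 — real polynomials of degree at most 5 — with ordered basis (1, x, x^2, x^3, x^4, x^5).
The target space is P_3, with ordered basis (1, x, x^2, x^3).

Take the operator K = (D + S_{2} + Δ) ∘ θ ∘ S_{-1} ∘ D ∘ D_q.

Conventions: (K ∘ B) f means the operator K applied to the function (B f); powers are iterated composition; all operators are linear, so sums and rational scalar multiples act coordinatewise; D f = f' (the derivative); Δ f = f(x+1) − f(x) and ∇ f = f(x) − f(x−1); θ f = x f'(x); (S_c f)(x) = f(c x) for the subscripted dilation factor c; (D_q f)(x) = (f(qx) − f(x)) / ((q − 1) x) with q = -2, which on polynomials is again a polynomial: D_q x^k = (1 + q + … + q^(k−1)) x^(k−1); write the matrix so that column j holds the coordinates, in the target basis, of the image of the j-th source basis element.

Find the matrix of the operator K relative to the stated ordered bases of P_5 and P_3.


the matrix is [[0, 0, 0, -12, -30, -132]; [0, 0, 0, -12, -120, -396]; [0, 0, 0, 0, -120, -792]; [0, 0, 0, 0, 0, -1056]] (rows listed top to bottom)

image of 1: 0
image of x: 0
image of x^2: 0
image of x^3: -12x - 12
image of x^4: -120x^2 - 120x - 30
image of x^5: -1056x^3 - 792x^2 - 396x - 132
each image's coordinates form column j of the matrix


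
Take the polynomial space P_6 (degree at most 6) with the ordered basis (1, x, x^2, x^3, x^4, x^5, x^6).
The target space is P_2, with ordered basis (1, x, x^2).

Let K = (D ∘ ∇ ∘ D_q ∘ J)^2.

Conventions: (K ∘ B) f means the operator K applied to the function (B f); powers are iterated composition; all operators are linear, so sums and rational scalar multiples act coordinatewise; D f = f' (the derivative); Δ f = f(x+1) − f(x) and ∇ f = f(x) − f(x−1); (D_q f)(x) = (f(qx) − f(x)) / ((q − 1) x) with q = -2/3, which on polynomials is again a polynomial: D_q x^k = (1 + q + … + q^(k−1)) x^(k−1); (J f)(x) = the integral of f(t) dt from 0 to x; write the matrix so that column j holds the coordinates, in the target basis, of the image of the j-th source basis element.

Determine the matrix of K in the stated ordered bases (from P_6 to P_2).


the matrix is [[0, 0, 0, 0, 616/729, -27265/13122, 863495/137781]; [0, 0, 0, 0, 0, 8645/6561, -384290/45927]; [0, 0, 0, 0, 0, 0, 203720/45927]] (rows listed top to bottom)

image of 1: 0
image of x: 0
image of x^2: 0
image of x^3: 0
image of x^4: 616/729
image of x^5: (8645/6561)x - 27265/13122
image of x^6: (203720/45927)x^2 - (384290/45927)x + 863495/137781
each image's coordinates form column j of the matrix


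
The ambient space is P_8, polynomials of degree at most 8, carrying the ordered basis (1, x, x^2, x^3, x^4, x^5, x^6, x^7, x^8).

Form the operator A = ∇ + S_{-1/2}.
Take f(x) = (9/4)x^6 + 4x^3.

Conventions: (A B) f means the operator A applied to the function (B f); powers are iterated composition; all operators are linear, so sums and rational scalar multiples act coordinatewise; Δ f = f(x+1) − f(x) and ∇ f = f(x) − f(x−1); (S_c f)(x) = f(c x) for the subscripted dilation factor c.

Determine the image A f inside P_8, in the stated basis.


g(x) = (9/256)x^6 + (27/2)x^5 - (135/4)x^4 + (89/2)x^3 - (87/4)x^2 + (3/2)x + 7/4

∇ f = (27/2)x^5 - (135/4)x^4 + 45x^3 - (87/4)x^2 + (3/2)x + 7/4
S_{-1/2} f = (9/256)x^6 - (1/2)x^3
(∇ + S_{-1/2}) f = (9/256)x^6 + (27/2)x^5 - (135/4)x^4 + (89/2)x^3 - (87/4)x^2 + (3/2)x + 7/4


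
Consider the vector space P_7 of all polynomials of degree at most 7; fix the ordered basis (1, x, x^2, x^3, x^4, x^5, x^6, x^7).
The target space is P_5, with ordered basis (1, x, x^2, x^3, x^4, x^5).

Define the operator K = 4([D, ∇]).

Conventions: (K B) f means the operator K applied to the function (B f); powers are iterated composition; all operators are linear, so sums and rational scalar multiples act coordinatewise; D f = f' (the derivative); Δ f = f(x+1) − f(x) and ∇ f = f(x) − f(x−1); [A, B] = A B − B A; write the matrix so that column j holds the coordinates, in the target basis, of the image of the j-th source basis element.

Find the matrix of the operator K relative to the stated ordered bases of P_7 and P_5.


the matrix is [[0, 0, 0, 0, 0, 0, 0, 0]; [0, 0, 0, 0, 0, 0, 0, 0]; [0, 0, 0, 0, 0, 0, 0, 0]; [0, 0, 0, 0, 0, 0, 0, 0]; [0, 0, 0, 0, 0, 0, 0, 0]; [0, 0, 0, 0, 0, 0, 0, 0]] (rows listed top to bottom)

image of 1: 0
image of x: 0
image of x^2: 0
image of x^3: 0
image of x^4: 0
image of x^5: 0
image of x^6: 0
image of x^7: 0
each image's coordinates form column j of the matrix


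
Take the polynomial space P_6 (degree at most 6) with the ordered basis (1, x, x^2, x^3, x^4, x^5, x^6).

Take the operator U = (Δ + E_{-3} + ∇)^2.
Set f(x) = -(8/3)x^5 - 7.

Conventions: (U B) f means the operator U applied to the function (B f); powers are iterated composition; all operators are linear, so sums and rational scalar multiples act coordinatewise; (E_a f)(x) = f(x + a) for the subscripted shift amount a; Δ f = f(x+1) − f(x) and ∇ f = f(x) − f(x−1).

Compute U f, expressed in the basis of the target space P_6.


g(x) = -(8/3)x^5 + (80/3)x^4 - (1600/3)x^3 + (8320/3)x^2 - (33920/3)x + 46315/3

Δ f = -(40/3)x^4 - (80/3)x^3 - (80/3)x^2 - (40/3)x - 8/3
E_{-3} f = -(8/3)x^5 + 40x^4 - 240x^3 + 720x^2 - 1080x + 641
∇ f = -(40/3)x^4 + (80/3)x^3 - (80/3)x^2 + (40/3)x - 8/3
(Δ + E_{-3} + ∇) f = -(8/3)x^5 + (40/3)x^4 - 240x^3 + (2000/3)x^2 - 1080x + 1907/3
Δ (Δ + E_{-3} + ∇) f = -(40/3)x^4 + (80/3)x^3 - (2000/3)x^2 + (1960/3)x - 1928/3
E_{-3} (Δ + E_{-3} + ∇) f = -(8/3)x^5 + (160/3)x^4 - 640x^3 + (12800/3)x^2 - 14080x + 54251/3
∇ (Δ + E_{-3} + ∇) f = -(40/3)x^4 + 80x^3 - (2480/3)x^2 + 2120x - 6008/3
(Δ + E_{-3} + ∇) (Δ + E_{-3} + ∇) f = -(8/3)x^5 + (80/3)x^4 - (1600/3)x^3 + (8320/3)x^2 - (33920/3)x + 46315/3


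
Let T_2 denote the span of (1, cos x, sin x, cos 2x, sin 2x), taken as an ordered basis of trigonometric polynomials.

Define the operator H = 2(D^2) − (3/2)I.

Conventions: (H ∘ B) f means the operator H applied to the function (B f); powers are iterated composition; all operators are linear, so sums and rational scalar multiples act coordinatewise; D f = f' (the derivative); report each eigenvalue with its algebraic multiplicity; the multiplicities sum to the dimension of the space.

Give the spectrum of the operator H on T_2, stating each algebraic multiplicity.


image of 1: -3/2
image of cos x: -(7/2)cos x
image of sin x: -(7/2)sin x
image of cos 2x: -(19/2)cos 2x
image of sin 2x: -(19/2)sin 2x
the matrix is diagonal; its diagonal is (-3/2, -7/2, -7/2, -19/2, -19/2)
for a triangular matrix the eigenvalues are the diagonal entries, with algebraic multiplicity their repetition count

λ = -19/2 (multiplicity 2), λ = -7/2 (multiplicity 2), λ = -3/2 (multiplicity 1)


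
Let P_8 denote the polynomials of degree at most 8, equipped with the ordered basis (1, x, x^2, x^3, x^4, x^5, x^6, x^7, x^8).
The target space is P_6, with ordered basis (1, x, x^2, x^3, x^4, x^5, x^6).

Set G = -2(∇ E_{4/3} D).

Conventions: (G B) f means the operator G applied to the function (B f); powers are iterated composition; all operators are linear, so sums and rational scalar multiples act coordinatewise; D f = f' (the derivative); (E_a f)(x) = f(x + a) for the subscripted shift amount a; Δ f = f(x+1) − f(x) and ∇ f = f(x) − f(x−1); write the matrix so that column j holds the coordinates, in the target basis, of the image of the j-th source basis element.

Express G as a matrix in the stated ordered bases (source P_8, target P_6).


image of 1: 0
image of x: 0
image of x^2: -4
image of x^3: -12x - 10
image of x^4: -24x^2 - 40x - 56/3
image of x^5: -40x^3 - 100x^2 - (280/3)x - 850/27
image of x^6: -60x^4 - 200x^3 - 280x^2 - (1700/9)x - 1364/27
image of x^7: -84x^5 - 350x^4 - (1960/3)x^3 - (5950/9)x^2 - (9548/27)x - 6370/81
image of x^8: -112x^6 - 560x^5 - (3920/3)x^4 - (47600/27)x^3 - (38192/27)x^2 - (50960/81)x - 87376/729
each image's coordinates form column j of the matrix

the matrix is [[0, 0, -4, -10, -56/3, -850/27, -1364/27, -6370/81, -87376/729]; [0, 0, 0, -12, -40, -280/3, -1700/9, -9548/27, -50960/81]; [0, 0, 0, 0, -24, -100, -280, -5950/9, -38192/27]; [0, 0, 0, 0, 0, -40, -200, -1960/3, -47600/27]; [0, 0, 0, 0, 0, 0, -60, -350, -3920/3]; [0, 0, 0, 0, 0, 0, 0, -84, -560]; [0, 0, 0, 0, 0, 0, 0, 0, -112]] (rows listed top to bottom)


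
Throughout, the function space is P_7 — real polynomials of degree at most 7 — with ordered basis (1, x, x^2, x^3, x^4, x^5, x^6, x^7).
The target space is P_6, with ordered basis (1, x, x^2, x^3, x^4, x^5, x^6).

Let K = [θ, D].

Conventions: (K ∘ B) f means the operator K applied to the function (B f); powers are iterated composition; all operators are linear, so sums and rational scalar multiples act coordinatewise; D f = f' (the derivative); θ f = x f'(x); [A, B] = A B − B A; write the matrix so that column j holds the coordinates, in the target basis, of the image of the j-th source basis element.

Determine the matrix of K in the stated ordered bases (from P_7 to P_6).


the matrix is [[0, -1, 0, 0, 0, 0, 0, 0]; [0, 0, -2, 0, 0, 0, 0, 0]; [0, 0, 0, -3, 0, 0, 0, 0]; [0, 0, 0, 0, -4, 0, 0, 0]; [0, 0, 0, 0, 0, -5, 0, 0]; [0, 0, 0, 0, 0, 0, -6, 0]; [0, 0, 0, 0, 0, 0, 0, -7]] (rows listed top to bottom)

image of 1: 0
image of x: -1
image of x^2: -2x
image of x^3: -3x^2
image of x^4: -4x^3
image of x^5: -5x^4
image of x^6: -6x^5
image of x^7: -7x^6
each image's coordinates form column j of the matrix


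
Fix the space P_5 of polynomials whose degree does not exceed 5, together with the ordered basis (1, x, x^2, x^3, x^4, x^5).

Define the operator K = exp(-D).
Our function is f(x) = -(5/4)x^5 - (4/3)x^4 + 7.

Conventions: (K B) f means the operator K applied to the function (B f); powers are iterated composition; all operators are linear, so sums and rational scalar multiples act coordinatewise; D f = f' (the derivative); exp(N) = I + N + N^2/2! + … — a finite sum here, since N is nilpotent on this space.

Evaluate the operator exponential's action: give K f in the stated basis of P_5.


g(x) = -(5/4)x^5 + (59/12)x^4 - (43/6)x^3 + (9/2)x^2 - (11/12)x + 83/12

order-1 term: (25/4)x^4 + (16/3)x^3
order-2 term: -(25/2)x^3 - 8x^2
order-3 term: (25/2)x^2 + (16/3)x
order-4 term: -(25/4)x - 4/3
order-5 term: 5/4
the series for exp(-D) f terminates at order 5
exp(-D) f = -(5/4)x^5 + (59/12)x^4 - (43/6)x^3 + (9/2)x^2 - (11/12)x + 83/12


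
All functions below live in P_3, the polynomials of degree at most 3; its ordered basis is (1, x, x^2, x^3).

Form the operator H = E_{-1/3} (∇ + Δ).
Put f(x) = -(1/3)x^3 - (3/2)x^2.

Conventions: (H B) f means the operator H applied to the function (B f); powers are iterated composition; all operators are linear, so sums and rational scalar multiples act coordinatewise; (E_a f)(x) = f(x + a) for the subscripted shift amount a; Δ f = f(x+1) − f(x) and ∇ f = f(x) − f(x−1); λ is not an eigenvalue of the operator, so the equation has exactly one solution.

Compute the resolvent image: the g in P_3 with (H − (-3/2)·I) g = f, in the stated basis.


g(x) = -(2/9)x^3 - (1/9)x^2 - (8/27)x + 56/81

write g with unknown coordinates in the stated basis and equate coefficients in (H − (-3/2)·I) g = f
solving from the highest basis element down gives g = -(2/9)x^3 - (1/9)x^2 - (8/27)x + 56/81
check: H g = -(4/3)x^2 + (4/9)x - 28/27
so H g − (-3/2)·g = -(1/3)x^3 - (3/2)x^2 = f ✓


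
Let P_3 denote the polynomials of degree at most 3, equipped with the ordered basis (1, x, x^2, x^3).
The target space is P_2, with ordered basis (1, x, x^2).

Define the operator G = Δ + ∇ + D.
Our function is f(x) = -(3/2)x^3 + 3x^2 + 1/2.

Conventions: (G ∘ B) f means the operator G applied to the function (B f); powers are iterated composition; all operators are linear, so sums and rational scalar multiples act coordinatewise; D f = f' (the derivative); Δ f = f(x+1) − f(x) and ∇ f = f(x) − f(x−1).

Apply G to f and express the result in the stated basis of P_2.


Δ f = -(9/2)x^2 + (3/2)x + 3/2
∇ f = -(9/2)x^2 + (21/2)x - 9/2
D f = -(9/2)x^2 + 6x
(Δ + ∇ + D) f = -(27/2)x^2 + 18x - 3

the result is g(x) = -(27/2)x^2 + 18x - 3


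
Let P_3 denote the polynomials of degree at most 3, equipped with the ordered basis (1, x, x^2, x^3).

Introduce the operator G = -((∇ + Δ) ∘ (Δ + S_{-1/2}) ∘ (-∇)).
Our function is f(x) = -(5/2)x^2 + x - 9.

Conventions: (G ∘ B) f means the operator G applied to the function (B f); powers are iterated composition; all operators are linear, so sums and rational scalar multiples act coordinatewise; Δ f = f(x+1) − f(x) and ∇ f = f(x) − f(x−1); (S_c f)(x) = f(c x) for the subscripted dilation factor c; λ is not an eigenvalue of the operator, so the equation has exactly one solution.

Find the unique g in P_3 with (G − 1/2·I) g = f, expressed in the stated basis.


g(x) = 5x^2 - 2x - 2

write g with unknown coordinates in the stated basis and equate coefficients in (G − 1/2·I) g = f
solving from the highest basis element down gives g = 5x^2 - 2x - 2
check: G g = -10
so G g − 1/2·g = -(5/2)x^2 + x - 9 = f ✓


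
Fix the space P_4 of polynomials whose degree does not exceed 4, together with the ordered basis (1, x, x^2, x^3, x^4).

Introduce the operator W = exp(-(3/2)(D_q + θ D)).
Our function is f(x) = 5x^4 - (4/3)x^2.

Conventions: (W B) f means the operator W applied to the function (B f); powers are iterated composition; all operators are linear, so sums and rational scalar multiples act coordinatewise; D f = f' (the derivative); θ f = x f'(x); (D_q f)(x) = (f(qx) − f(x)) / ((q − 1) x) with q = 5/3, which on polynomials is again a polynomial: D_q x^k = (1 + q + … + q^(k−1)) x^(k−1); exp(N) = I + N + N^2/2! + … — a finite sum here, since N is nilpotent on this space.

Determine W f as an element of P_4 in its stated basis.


order-1 term: -(1490/9)x^3 + (28/3)x
order-2 term: (76735/54)x^2 - 7
order-3 term: -(537145/162)x
order-4 term: 537145/432
the series for exp(-(3/2)(D_q + θ D)) f terminates at order 4
exp(-(3/2)(D_q + θ D)) f = 5x^4 - (1490/9)x^3 + (76663/54)x^2 - (535633/162)x + 534121/432

the image equals g(x) = 5x^4 - (1490/9)x^3 + (76663/54)x^2 - (535633/162)x + 534121/432


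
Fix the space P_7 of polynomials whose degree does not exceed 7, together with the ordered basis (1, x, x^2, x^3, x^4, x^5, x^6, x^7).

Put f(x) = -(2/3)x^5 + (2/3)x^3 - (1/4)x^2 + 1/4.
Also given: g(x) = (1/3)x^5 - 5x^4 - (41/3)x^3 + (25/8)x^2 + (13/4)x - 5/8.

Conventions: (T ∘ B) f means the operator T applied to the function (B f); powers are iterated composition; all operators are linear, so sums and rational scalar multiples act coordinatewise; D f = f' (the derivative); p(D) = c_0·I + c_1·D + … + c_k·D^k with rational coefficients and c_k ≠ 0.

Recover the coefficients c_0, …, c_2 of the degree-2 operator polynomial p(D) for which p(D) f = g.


c_0 = -1/2, c_1 = 3/2, c_2 = 1

D^0 f = -(2/3)x^5 + (2/3)x^3 - (1/4)x^2 + 1/4
D^1 f = -(10/3)x^4 + 2x^2 - (1/2)x
D^2 f = -(40/3)x^3 + 4x - 1/2
matching coefficients of g against c_0 f + c_1 Df + … from the top degree down determines the c_i
solution: c_0 = -1/2, c_1 = 3/2, c_2 = 1


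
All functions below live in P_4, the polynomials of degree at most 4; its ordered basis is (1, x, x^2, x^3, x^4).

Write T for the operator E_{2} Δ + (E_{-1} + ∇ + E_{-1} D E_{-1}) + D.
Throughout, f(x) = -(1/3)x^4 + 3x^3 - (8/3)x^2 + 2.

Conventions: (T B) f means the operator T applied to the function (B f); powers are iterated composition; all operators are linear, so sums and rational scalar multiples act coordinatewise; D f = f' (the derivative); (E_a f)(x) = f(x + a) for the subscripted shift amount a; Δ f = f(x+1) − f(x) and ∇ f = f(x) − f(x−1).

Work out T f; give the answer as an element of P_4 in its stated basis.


Δ f = -(4/3)x^3 + 7x^2 + (7/3)x
E_{2} Δ f = -(4/3)x^3 - x^2 + (43/3)x + 22
E_{-1} f = -(1/3)x^4 + (13/3)x^3 - (41/3)x^2 + (47/3)x - 4
∇ f = -(4/3)x^3 + 11x^2 - (47/3)x + 6
E_{-1} f = -(1/3)x^4 + (13/3)x^3 - (41/3)x^2 + (47/3)x - 4
D E_{-1} f = -(4/3)x^3 + 13x^2 - (82/3)x + 47/3
E_{-1} D E_{-1} f = -(4/3)x^3 + 17x^2 - (172/3)x + 172/3
(E_{-1} + ∇ + E_{-1} D E_{-1}) f = -(1/3)x^4 + (5/3)x^3 + (43/3)x^2 - (172/3)x + 178/3
D f = -(4/3)x^3 + 9x^2 - (16/3)x
(E_{2} Δ + (E_{-1} + ∇ + E_{-1} D E_{-1}) + D) f = -(1/3)x^4 - x^3 + (67/3)x^2 - (145/3)x + 244/3

the image equals g(x) = -(1/3)x^4 - x^3 + (67/3)x^2 - (145/3)x + 244/3


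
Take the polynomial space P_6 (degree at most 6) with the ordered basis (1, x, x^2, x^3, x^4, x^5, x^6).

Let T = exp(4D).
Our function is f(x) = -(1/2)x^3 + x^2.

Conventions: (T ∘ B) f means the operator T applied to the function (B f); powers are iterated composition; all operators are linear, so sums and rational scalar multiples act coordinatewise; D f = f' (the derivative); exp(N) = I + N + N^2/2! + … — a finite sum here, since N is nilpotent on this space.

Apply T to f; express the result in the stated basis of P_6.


the image equals g(x) = -(1/2)x^3 - 5x^2 - 16x - 16

order-1 term: -6x^2 + 8x
order-2 term: -24x + 16
order-3 term: -32
the series for exp(4D) f terminates at order 3
exp(4D) f = -(1/2)x^3 - 5x^2 - 16x - 16


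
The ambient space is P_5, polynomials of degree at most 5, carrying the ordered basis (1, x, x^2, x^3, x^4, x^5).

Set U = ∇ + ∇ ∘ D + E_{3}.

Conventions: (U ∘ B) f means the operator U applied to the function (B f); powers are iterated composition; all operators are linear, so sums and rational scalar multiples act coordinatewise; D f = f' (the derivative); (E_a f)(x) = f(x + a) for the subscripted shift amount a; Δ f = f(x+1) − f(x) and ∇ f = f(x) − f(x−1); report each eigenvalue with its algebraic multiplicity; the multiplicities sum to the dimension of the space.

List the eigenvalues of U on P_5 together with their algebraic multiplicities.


λ = 1 (multiplicity 6)

image of 1: 1
image of x: x + 4
image of x^2: x^2 + 8x + 10
image of x^3: x^3 + 12x^2 + 30x + 25
image of x^4: x^4 + 16x^3 + 60x^2 + 100x + 84
image of x^5: x^5 + 20x^4 + 100x^3 + 250x^2 + 420x + 239
the matrix is upper triangular; its diagonal is (1, 1, 1, 1, 1, 1)
for a triangular matrix the eigenvalues are the diagonal entries, with algebraic multiplicity their repetition count


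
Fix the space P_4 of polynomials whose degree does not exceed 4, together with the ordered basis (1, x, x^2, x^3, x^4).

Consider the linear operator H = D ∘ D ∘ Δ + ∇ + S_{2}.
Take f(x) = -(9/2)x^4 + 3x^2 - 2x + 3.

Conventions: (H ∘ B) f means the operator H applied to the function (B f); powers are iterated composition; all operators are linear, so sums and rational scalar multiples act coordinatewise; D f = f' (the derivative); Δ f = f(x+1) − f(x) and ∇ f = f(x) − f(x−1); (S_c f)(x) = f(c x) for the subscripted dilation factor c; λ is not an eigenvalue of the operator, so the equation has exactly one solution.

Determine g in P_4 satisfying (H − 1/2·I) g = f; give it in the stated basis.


the result is g(x) = -(9/31)x^4 + (24/155)x^3 + (246/1085)x^2 + (13324/3255)x + 1156/465

write g with unknown coordinates in the stated basis and equate coefficients in (H − 1/2·I) g = f
solving from the highest basis element down gives g = -(9/31)x^4 + (24/155)x^3 + (246/1085)x^2 + (13324/3255)x + 1156/465
check: H g = -(144/31)x^4 + (12/155)x^3 + (3378/1085)x^2 + (152/3255)x + 1973/465
so H g − 1/2·g = -(9/2)x^4 + 3x^2 - 2x + 3 = f ✓


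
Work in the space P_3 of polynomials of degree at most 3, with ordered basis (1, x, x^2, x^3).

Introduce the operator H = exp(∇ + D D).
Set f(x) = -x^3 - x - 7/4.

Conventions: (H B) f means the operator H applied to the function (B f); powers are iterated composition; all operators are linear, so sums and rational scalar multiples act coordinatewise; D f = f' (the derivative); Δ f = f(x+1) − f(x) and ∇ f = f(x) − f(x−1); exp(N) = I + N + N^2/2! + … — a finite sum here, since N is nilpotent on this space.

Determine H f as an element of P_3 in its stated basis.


the image equals g(x) = -x^3 - 3x^2 - 7x - 31/4

order-1 term: -3x^2 - 3x - 2
order-2 term: -3x - 3
order-3 term: -1
the series for exp(∇ + D D) f terminates at order 3
exp(∇ + D D) f = -x^3 - 3x^2 - 7x - 31/4


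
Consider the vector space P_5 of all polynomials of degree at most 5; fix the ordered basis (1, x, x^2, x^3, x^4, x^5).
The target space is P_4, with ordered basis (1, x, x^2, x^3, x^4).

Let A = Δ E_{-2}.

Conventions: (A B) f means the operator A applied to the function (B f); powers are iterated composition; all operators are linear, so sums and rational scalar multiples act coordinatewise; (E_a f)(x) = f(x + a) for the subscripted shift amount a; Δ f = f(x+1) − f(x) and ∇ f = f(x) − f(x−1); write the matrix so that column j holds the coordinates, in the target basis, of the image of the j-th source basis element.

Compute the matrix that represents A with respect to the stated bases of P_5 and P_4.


image of 1: 0
image of x: 1
image of x^2: 2x - 3
image of x^3: 3x^2 - 9x + 7
image of x^4: 4x^3 - 18x^2 + 28x - 15
image of x^5: 5x^4 - 30x^3 + 70x^2 - 75x + 31
each image's coordinates form column j of the matrix

the matrix is [[0, 1, -3, 7, -15, 31]; [0, 0, 2, -9, 28, -75]; [0, 0, 0, 3, -18, 70]; [0, 0, 0, 0, 4, -30]; [0, 0, 0, 0, 0, 5]] (rows listed top to bottom)


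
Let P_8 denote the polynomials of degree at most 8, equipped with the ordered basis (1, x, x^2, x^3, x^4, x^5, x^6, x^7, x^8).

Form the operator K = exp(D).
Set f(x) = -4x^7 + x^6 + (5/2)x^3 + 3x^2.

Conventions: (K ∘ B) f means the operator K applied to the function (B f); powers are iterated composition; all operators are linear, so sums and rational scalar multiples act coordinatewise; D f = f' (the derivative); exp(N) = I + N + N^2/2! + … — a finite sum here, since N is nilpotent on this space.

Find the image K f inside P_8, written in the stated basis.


order-1 term: -28x^6 + 6x^5 + (15/2)x^2 + 6x
order-2 term: -84x^5 + 15x^4 + (15/2)x + 3
order-3 term: -140x^4 + 20x^3 + 5/2
order-4 term: -140x^3 + 15x^2
order-5 term: -84x^2 + 6x
order-6 term: -28x + 1
order-7 term: -4
the series for exp(D) f terminates at order 7
exp(D) f = -4x^7 - 27x^6 - 78x^5 - 125x^4 - (235/2)x^3 - (117/2)x^2 - (17/2)x + 5/2

the image equals g(x) = -4x^7 - 27x^6 - 78x^5 - 125x^4 - (235/2)x^3 - (117/2)x^2 - (17/2)x + 5/2


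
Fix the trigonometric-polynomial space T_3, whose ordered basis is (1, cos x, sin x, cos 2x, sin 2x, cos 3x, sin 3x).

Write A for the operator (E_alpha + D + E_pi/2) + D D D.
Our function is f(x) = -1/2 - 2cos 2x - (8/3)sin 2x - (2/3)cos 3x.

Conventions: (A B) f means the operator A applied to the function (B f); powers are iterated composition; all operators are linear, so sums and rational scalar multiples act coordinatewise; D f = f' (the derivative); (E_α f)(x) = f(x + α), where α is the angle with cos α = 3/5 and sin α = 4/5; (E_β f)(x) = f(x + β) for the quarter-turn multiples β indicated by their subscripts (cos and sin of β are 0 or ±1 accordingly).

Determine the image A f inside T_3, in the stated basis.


E_alpha f = -1/2 - 2cos 2x + (8/3)sin 2x + (78/125)cos 3x + (88/375)sin 3x
D f = -(16/3)cos 2x + 4sin 2x + 2sin 3x
E_pi/2 f = -1/2 + 2cos 2x + (8/3)sin 2x - (2/3)sin 3x
(E_alpha + D + E_pi/2) f = -1 - (16/3)cos 2x + (28/3)sin 2x + (78/125)cos 3x + (196/125)sin 3x
D f = -(16/3)cos 2x + 4sin 2x + 2sin 3x
D D f = 8cos 2x + (32/3)sin 2x + 6cos 3x
D D D f = (64/3)cos 2x - 16sin 2x - 18sin 3x
((E_alpha + D + E_pi/2) + D D D) f = -1 + 16cos 2x - (20/3)sin 2x + (78/125)cos 3x - (2054/125)sin 3x

the result is g(x) = -1 + 16cos 2x - (20/3)sin 2x + (78/125)cos 3x - (2054/125)sin 3x


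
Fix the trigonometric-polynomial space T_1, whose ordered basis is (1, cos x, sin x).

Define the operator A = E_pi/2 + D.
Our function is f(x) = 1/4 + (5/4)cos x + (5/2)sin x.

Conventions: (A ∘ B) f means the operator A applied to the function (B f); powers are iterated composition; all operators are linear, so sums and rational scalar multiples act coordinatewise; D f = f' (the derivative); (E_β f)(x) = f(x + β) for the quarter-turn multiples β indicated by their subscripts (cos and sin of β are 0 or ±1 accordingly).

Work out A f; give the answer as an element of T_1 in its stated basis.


E_pi/2 f = 1/4 + (5/2)cos x - (5/4)sin x
D f = (5/2)cos x - (5/4)sin x
(E_pi/2 + D) f = 1/4 + 5cos x - (5/2)sin x

the image equals g(x) = 1/4 + 5cos x - (5/2)sin x


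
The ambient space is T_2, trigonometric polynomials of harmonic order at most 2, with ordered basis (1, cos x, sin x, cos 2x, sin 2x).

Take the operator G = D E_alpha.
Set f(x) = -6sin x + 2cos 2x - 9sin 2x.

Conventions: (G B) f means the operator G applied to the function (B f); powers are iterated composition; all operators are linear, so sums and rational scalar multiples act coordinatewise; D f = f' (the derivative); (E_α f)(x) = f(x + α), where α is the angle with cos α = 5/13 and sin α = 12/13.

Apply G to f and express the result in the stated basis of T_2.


the image equals g(x) = -(30/13)cos x + (72/13)sin x + (1662/169)cos 2x + (2636/169)sin 2x

E_alpha f = -(72/13)cos x - (30/13)sin x - (1318/169)cos 2x + (831/169)sin 2x
D E_alpha f = -(30/13)cos x + (72/13)sin x + (1662/169)cos 2x + (2636/169)sin 2x


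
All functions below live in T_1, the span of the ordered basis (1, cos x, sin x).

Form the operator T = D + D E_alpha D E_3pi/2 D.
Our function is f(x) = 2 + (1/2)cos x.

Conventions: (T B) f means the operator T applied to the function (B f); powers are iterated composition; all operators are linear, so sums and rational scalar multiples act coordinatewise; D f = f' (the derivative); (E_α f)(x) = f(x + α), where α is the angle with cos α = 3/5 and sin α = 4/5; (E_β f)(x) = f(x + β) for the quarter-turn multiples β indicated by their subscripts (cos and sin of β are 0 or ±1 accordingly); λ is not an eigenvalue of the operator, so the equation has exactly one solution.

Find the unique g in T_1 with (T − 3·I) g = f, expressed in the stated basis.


the result is g(x) = -2/3 - (9/65)cos x + (1/130)sin x

write g with unknown coordinates in the stated basis and equate coefficients in (T − 3·I) g = f
solving from the highest basis element down gives g = -2/3 - (9/65)cos x + (1/130)sin x
check: T g = (11/130)cos x + (3/130)sin x
so T g − 3·g = 2 + (1/2)cos x = f ✓


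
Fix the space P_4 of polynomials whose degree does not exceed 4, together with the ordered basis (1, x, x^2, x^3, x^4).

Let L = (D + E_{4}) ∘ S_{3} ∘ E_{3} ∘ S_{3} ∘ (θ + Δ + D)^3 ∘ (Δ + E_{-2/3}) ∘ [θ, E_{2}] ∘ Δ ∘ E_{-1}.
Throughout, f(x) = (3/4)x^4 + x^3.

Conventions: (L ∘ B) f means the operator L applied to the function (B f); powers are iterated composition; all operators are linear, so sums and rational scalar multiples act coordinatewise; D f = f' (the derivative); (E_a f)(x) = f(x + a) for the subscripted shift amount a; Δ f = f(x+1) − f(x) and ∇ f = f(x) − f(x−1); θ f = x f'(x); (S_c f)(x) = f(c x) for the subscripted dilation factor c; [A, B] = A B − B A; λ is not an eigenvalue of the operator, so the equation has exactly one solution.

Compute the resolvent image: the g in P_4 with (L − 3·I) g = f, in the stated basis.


g(x) = -(1/4)x^4 - (1/3)x^3 + 1296x^2 + 16134x + 115672/3

write g with unknown coordinates in the stated basis and equate coefficients in (L − 3·I) g = f
solving from the highest basis element down gives g = -(1/4)x^4 - (1/3)x^3 + 1296x^2 + 16134x + 115672/3
check: L g = 3888x^2 + 48402x + 115672
so L g − 3·g = (3/4)x^4 + x^3 = f ✓


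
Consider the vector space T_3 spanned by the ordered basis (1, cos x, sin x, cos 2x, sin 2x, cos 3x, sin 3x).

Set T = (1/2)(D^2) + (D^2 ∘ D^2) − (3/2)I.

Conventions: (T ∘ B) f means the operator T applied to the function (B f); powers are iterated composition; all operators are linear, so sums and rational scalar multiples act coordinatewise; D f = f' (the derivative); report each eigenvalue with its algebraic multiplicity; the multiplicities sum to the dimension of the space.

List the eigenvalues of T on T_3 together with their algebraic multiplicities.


image of 1: -3/2
image of cos x: -cos x
image of sin x: -sin x
image of cos 2x: (25/2)cos 2x
image of sin 2x: (25/2)sin 2x
image of cos 3x: 75cos 3x
image of sin 3x: 75sin 3x
the matrix is diagonal; its diagonal is (-3/2, -1, -1, 25/2, 25/2, 75, 75)
for a triangular matrix the eigenvalues are the diagonal entries, with algebraic multiplicity their repetition count

λ = -3/2 (multiplicity 1), λ = -1 (multiplicity 2), λ = 25/2 (multiplicity 2), λ = 75 (multiplicity 2)


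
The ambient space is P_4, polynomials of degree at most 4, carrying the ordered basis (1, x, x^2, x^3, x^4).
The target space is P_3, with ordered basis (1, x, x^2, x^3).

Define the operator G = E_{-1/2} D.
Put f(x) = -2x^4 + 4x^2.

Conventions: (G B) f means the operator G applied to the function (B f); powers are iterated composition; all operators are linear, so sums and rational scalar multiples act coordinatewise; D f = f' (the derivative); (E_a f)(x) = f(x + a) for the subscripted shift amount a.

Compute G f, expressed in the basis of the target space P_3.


D f = -8x^3 + 8x
E_{-1/2} D f = -8x^3 + 12x^2 + 2x - 3

the image equals g(x) = -8x^3 + 12x^2 + 2x - 3


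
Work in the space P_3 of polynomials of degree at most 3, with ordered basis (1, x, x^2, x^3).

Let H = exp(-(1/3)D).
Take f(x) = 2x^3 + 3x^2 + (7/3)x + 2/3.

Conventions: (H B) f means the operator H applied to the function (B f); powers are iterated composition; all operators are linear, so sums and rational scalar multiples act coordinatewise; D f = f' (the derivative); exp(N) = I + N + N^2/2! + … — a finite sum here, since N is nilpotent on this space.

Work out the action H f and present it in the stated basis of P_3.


order-1 term: -2x^2 - 2x - 7/9
order-2 term: (2/3)x + 1/3
order-3 term: -2/27
the series for exp(-(1/3)D) f terminates at order 3
exp(-(1/3)D) f = 2x^3 + x^2 + x + 4/27

the result is g(x) = 2x^3 + x^2 + x + 4/27


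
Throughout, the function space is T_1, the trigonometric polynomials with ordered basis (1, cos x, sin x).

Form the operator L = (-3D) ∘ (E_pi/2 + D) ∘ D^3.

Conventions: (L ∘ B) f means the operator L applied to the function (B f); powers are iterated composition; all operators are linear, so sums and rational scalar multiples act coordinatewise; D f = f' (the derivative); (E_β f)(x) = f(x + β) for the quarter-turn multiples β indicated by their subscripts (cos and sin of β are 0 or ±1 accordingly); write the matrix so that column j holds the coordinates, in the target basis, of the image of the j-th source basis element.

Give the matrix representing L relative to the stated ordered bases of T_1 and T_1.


the matrix is [[0, 0, 0]; [0, 0, -6]; [0, 6, 0]] (rows listed top to bottom)

image of 1: 0
image of cos x: 6sin x
image of sin x: -6cos x
each image's coordinates form column j of the matrix


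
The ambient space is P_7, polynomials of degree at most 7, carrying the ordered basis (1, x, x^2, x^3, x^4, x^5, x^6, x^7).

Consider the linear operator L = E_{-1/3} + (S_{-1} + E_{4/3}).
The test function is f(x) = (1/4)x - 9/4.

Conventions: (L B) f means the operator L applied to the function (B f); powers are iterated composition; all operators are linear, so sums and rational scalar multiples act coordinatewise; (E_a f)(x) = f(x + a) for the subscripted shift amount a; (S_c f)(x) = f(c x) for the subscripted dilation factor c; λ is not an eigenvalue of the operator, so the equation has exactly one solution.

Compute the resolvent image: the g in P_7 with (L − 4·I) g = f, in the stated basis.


the result is g(x) = -(1/12)x + 13/6

write g with unknown coordinates in the stated basis and equate coefficients in (L − 4·I) g = f
solving from the highest basis element down gives g = -(1/12)x + 13/6
check: L g = -(1/12)x + 77/12
so L g − 4·g = (1/4)x - 9/4 = f ✓
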